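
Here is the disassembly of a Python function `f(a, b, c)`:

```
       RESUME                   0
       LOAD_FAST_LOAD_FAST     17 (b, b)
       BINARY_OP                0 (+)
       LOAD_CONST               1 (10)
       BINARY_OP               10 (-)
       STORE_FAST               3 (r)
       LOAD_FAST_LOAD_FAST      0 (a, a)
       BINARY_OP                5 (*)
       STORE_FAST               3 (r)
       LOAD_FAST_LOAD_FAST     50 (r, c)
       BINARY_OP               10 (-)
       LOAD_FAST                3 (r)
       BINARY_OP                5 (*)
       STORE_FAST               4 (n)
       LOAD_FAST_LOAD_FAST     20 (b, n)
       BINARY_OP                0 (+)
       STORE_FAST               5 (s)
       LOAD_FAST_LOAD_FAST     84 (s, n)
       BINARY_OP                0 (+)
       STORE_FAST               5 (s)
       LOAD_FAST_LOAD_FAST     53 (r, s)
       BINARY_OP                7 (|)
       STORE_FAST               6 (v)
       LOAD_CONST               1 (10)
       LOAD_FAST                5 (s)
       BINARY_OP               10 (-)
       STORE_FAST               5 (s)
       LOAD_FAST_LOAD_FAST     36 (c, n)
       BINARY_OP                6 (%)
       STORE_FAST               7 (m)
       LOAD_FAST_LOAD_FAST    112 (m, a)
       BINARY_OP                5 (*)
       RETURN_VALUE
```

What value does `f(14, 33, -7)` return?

556934

LOAD_FAST_LOAD_FAST b,b → push 33,33. Stack: [33, 33]
BINARY_OP + → 33 + 33 = 66. Stack: [66]
LOAD_CONST → push 10. Stack: [66, 10]
BINARY_OP - → 66 - 10 = 56. Stack: [56]
STORE_FAST r → r=56. Stack: []
LOAD_FAST_LOAD_FAST a,a → push 14,14. Stack: [14, 14]
BINARY_OP * → 14 * 14 = 196. Stack: [196]
STORE_FAST r → r=196. Stack: []
LOAD_FAST_LOAD_FAST r,c → push 196,-7. Stack: [196, -7]
BINARY_OP - → 196 - -7 = 203. Stack: [203]
LOAD_FAST r → push 196. Stack: [203, 196]
BINARY_OP * → 203 * 196 = 39788. Stack: [39788]
STORE_FAST n → n=39788. Stack: []
LOAD_FAST_LOAD_FAST b,n → push 33,39788. Stack: [33, 39788]
BINARY_OP + → 33 + 39788 = 39821. Stack: [39821]
STORE_FAST s → s=39821. Stack: []
LOAD_FAST_LOAD_FAST s,n → push 39821,39788. Stack: [39821, 39788]
BINARY_OP + → 39821 + 39788 = 79609. Stack: [79609]
STORE_FAST s → s=79609. Stack: []
LOAD_FAST_LOAD_FAST r,s → push 196,79609. Stack: [196, 79609]
BINARY_OP | → 196 | 79609 = 79613. Stack: [79613]
STORE_FAST v → v=79613. Stack: []
LOAD_CONST → push 10. Stack: [10]
LOAD_FAST s → push 79609. Stack: [10, 79609]
BINARY_OP - → 10 - 79609 = -79599. Stack: [-79599]
STORE_FAST s → s=-79599. Stack: []
LOAD_FAST_LOAD_FAST c,n → push -7,39788. Stack: [-7, 39788]
BINARY_OP % → -7 % 39788 = 39781. Stack: [39781]
STORE_FAST m → m=39781. Stack: []
LOAD_FAST_LOAD_FAST m,a → push 39781,14. Stack: [39781, 14]
BINARY_OP * → 39781 * 14 = 556934. Stack: [556934]
RETURN_VALUE → return 556934.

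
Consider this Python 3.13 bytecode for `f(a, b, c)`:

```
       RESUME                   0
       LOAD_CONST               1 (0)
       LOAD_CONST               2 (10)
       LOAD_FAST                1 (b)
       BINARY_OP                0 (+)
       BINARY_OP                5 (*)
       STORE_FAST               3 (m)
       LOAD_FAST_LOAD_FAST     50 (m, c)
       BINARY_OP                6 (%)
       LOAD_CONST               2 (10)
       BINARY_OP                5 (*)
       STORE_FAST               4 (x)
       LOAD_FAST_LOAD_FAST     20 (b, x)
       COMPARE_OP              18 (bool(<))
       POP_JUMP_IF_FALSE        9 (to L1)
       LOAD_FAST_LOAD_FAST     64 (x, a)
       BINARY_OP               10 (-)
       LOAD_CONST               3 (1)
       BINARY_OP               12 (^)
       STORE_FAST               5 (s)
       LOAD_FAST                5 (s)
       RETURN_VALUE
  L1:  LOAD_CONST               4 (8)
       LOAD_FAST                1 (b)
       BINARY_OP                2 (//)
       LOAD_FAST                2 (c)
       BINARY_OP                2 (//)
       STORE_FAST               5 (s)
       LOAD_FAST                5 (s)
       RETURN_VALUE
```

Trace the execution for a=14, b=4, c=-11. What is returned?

-1

LOAD_CONST → push 0. Stack: [0]
LOAD_CONST → push 10. Stack: [0, 10]
LOAD_FAST b → push 4. Stack: [0, 10, 4]
BINARY_OP + → 10 + 4 = 14. Stack: [0, 14]
BINARY_OP * → 0 * 14 = 0. Stack: [0]
STORE_FAST m → m=0. Stack: []
LOAD_FAST_LOAD_FAST m,c → push 0,-11. Stack: [0, -11]
BINARY_OP % → 0 % -11 = 0. Stack: [0]
LOAD_CONST → push 10. Stack: [0, 10]
BINARY_OP * → 0 * 10 = 0. Stack: [0]
STORE_FAST x → x=0. Stack: []
LOAD_FAST_LOAD_FAST b,x → push 4,0. Stack: [4, 0]
COMPARE_OP bool(<) → 4 vs 0 = False. Stack: [False]
POP_JUMP_IF_FALSE → pop False; jump. Stack: []
LOAD_CONST → push 8. Stack: [8]
LOAD_FAST b → push 4. Stack: [8, 4]
BINARY_OP // → 8 // 4 = 2. Stack: [2]
LOAD_FAST c → push -11. Stack: [2, -11]
BINARY_OP // → 2 // -11 = -1. Stack: [-1]
STORE_FAST s → s=-1. Stack: []
LOAD_FAST s → push -1. Stack: [-1]
RETURN_VALUE → return -1.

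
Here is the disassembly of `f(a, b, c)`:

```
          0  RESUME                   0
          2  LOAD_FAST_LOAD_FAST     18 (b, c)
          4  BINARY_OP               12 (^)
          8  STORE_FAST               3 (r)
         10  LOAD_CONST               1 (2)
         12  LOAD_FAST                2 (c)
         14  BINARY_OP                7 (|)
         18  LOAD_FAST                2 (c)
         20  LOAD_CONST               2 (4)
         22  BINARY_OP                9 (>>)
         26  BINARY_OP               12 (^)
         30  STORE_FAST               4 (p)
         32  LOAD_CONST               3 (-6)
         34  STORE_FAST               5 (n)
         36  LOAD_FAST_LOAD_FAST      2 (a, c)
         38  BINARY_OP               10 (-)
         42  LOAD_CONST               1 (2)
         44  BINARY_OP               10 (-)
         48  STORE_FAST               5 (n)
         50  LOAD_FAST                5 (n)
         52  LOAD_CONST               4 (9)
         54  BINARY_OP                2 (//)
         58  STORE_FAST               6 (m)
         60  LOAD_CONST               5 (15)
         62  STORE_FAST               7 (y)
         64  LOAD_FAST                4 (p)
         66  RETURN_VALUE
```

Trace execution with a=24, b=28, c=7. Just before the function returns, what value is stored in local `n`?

15

LOAD_FAST_LOAD_FAST b,c → push 28,7. Stack: [28, 7]
BINARY_OP ^ → 28 ^ 7 = 27. Stack: [27]
STORE_FAST r → r=27. Stack: []
LOAD_CONST → push 2. Stack: [2]
LOAD_FAST c → push 7. Stack: [2, 7]
BINARY_OP | → 2 | 7 = 7. Stack: [7]
LOAD_FAST c → push 7. Stack: [7, 7]
LOAD_CONST → push 4. Stack: [7, 7, 4]
BINARY_OP >> → 7 >> 4 = 0. Stack: [7, 0]
BINARY_OP ^ → 7 ^ 0 = 7. Stack: [7]
STORE_FAST p → p=7. Stack: []
LOAD_CONST → push -6. Stack: [-6]
STORE_FAST n → n=-6. Stack: []
LOAD_FAST_LOAD_FAST a,c → push 24,7. Stack: [24, 7]
BINARY_OP - → 24 - 7 = 17. Stack: [17]
LOAD_CONST → push 2. Stack: [17, 2]
BINARY_OP - → 17 - 2 = 15. Stack: [15]
STORE_FAST n → n=15. Stack: []
LOAD_FAST n → push 15. Stack: [15]
LOAD_CONST → push 9. Stack: [15, 9]
BINARY_OP // → 15 // 9 = 1. Stack: [1]
STORE_FAST m → m=1. Stack: []
LOAD_CONST → push 15. Stack: [15]
STORE_FAST y → y=15. Stack: []
LOAD_FAST p → push 7. Stack: [7]
RETURN_VALUE → return 7.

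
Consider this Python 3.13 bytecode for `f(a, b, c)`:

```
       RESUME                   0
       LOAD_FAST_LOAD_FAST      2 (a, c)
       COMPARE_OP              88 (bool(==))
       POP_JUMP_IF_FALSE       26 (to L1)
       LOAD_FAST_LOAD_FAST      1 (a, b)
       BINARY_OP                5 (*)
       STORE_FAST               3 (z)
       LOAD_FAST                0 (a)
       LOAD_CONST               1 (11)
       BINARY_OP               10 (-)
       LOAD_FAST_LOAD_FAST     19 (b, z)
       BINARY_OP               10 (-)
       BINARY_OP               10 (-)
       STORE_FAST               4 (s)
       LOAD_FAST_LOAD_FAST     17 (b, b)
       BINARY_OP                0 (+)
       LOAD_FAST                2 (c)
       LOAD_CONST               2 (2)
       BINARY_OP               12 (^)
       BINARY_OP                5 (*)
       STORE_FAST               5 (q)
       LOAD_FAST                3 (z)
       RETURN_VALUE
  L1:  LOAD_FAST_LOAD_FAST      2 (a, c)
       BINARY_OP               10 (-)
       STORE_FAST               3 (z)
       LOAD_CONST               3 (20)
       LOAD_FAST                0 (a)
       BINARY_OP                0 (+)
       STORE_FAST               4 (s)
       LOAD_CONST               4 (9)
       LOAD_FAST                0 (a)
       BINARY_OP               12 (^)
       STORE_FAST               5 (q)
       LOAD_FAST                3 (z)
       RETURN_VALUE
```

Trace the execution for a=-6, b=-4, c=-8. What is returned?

2

LOAD_FAST_LOAD_FAST a,c → push -6,-8. Stack: [-6, -8]
COMPARE_OP bool(==) → -6 vs -8 = False. Stack: [False]
POP_JUMP_IF_FALSE → pop False; jump. Stack: []
LOAD_FAST_LOAD_FAST a,c → push -6,-8. Stack: [-6, -8]
BINARY_OP - → -6 - -8 = 2. Stack: [2]
STORE_FAST z → z=2. Stack: []
LOAD_CONST → push 20. Stack: [20]
LOAD_FAST a → push -6. Stack: [20, -6]
BINARY_OP + → 20 + -6 = 14. Stack: [14]
STORE_FAST s → s=14. Stack: []
LOAD_CONST → push 9. Stack: [9]
LOAD_FAST a → push -6. Stack: [9, -6]
BINARY_OP ^ → 9 ^ -6 = -13. Stack: [-13]
STORE_FAST q → q=-13. Stack: []
LOAD_FAST z → push 2. Stack: [2]
RETURN_VALUE → return 2.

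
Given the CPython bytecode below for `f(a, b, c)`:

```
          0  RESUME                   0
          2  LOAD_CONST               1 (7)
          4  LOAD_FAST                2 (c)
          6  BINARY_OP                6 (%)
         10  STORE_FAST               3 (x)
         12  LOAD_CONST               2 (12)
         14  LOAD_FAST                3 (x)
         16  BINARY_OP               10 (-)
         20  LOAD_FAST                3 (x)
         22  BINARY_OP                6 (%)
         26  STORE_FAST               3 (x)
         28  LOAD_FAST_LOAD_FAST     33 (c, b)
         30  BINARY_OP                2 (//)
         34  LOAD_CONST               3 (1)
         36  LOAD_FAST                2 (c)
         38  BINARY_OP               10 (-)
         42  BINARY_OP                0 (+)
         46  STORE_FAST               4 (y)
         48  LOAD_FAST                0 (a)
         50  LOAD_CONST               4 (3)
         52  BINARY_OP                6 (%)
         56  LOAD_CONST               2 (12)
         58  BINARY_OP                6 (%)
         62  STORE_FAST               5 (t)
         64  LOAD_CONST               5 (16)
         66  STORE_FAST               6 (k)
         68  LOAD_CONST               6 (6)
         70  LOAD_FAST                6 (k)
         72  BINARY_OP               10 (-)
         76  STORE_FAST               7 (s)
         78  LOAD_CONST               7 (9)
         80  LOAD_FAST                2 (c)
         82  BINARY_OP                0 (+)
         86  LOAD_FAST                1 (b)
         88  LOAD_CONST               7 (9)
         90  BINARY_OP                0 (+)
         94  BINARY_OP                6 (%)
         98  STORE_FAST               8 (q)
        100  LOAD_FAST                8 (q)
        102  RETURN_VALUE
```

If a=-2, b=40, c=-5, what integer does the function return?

LOAD_CONST → push 7. Stack: [7]
LOAD_FAST c → push -5. Stack: [7, -5]
BINARY_OP % → 7 % -5 = -3. Stack: [-3]
STORE_FAST x → x=-3. Stack: []
LOAD_CONST → push 12. Stack: [12]
LOAD_FAST x → push -3. Stack: [12, -3]
BINARY_OP - → 12 - -3 = 15. Stack: [15]
LOAD_FAST x → push -3. Stack: [15, -3]
BINARY_OP % → 15 % -3 = 0. Stack: [0]
STORE_FAST x → x=0. Stack: []
LOAD_FAST_LOAD_FAST c,b → push -5,40. Stack: [-5, 40]
BINARY_OP // → -5 // 40 = -1. Stack: [-1]
LOAD_CONST → push 1. Stack: [-1, 1]
LOAD_FAST c → push -5. Stack: [-1, 1, -5]
BINARY_OP - → 1 - -5 = 6. Stack: [-1, 6]
BINARY_OP + → -1 + 6 = 5. Stack: [5]
STORE_FAST y → y=5. Stack: []
LOAD_FAST a → push -2. Stack: [-2]
LOAD_CONST → push 3. Stack: [-2, 3]
BINARY_OP % → -2 % 3 = 1. Stack: [1]
LOAD_CONST → push 12. Stack: [1, 12]
BINARY_OP % → 1 % 12 = 1. Stack: [1]
STORE_FAST t → t=1. Stack: []
LOAD_CONST → push 16. Stack: [16]
STORE_FAST k → k=16. Stack: []
LOAD_CONST → push 6. Stack: [6]
LOAD_FAST k → push 16. Stack: [6, 16]
BINARY_OP - → 6 - 16 = -10. Stack: [-10]
STORE_FAST s → s=-10. Stack: []
LOAD_CONST → push 9. Stack: [9]
LOAD_FAST c → push -5. Stack: [9, -5]
BINARY_OP + → 9 + -5 = 4. Stack: [4]
LOAD_FAST b → push 40. Stack: [4, 40]
LOAD_CONST → push 9. Stack: [4, 40, 9]
BINARY_OP + → 40 + 9 = 49. Stack: [4, 49]
BINARY_OP % → 4 % 49 = 4. Stack: [4]
STORE_FAST q → q=4. Stack: []
LOAD_FAST q → push 4. Stack: [4]
RETURN_VALUE → return 4.

4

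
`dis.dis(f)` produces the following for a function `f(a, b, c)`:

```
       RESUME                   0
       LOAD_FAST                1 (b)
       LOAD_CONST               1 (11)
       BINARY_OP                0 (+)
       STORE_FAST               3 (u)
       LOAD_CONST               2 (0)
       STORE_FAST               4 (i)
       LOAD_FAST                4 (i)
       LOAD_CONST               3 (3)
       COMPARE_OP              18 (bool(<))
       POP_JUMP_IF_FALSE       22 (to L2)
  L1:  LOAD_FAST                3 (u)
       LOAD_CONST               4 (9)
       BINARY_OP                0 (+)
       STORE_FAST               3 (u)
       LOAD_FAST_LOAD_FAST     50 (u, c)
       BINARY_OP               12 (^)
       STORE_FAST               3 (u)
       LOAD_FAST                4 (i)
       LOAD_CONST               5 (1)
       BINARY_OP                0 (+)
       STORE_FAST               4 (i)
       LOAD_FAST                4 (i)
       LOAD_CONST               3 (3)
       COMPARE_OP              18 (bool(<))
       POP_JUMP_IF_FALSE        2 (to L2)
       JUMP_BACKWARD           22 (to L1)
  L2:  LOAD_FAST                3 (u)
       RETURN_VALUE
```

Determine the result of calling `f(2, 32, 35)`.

LOAD_FAST b → push 32. Stack: [32]
LOAD_CONST → push 11. Stack: [32, 11]
BINARY_OP + → 32 + 11 = 43. Stack: [43]
STORE_FAST u → u=43. Stack: []
LOAD_CONST → push 0. Stack: [0]
STORE_FAST i → i=0. Stack: []
LOAD_FAST i → push 0. Stack: [0]
LOAD_CONST → push 3. Stack: [0, 3]
COMPARE_OP bool(<) → 0 vs 3 = True. Stack: [True]
POP_JUMP_IF_FALSE → pop True; no jump. Stack: []
LOAD_FAST u → push 43. Stack: [43]
LOAD_CONST → push 9. Stack: [43, 9]
BINARY_OP + → 43 + 9 = 52. Stack: [52]
STORE_FAST u → u=52. Stack: []
LOAD_FAST_LOAD_FAST u,c → push 52,35. Stack: [52, 35]
BINARY_OP ^ → 52 ^ 35 = 23. Stack: [23]
STORE_FAST u → u=23. Stack: []
LOAD_FAST i → push 0. Stack: [0]
LOAD_CONST → push 1. Stack: [0, 1]
BINARY_OP + → 0 + 1 = 1. Stack: [1]
STORE_FAST i → i=1. Stack: []
LOAD_FAST i → push 1. Stack: [1]
LOAD_CONST → push 3. Stack: [1, 3]
COMPARE_OP bool(<) → 1 vs 3 = True. Stack: [True]
POP_JUMP_IF_FALSE → pop True; no jump. Stack: []
LOAD_FAST u → push 23. Stack: [23]
LOAD_CONST → push 9. Stack: [23, 9]
BINARY_OP + → 23 + 9 = 32. Stack: [32]
STORE_FAST u → u=32. Stack: []
LOAD_FAST_LOAD_FAST u,c → push 32,35. Stack: [32, 35]
BINARY_OP ^ → 32 ^ 35 = 3. Stack: [3]
STORE_FAST u → u=3. Stack: []
LOAD_FAST i → push 1. Stack: [1]
LOAD_CONST → push 1. Stack: [1, 1]
BINARY_OP + → 1 + 1 = 2. Stack: [2]
STORE_FAST i → i=2. Stack: []
LOAD_FAST i → push 2. Stack: [2]
LOAD_CONST → push 3. Stack: [2, 3]
COMPARE_OP bool(<) → 2 vs 3 = True. Stack: [True]
POP_JUMP_IF_FALSE → pop True; no jump. Stack: []
LOAD_FAST u → push 3. Stack: [3]
LOAD_CONST → push 9. Stack: [3, 9]
BINARY_OP + → 3 + 9 = 12. Stack: [12]
STORE_FAST u → u=12. Stack: []
LOAD_FAST_LOAD_FAST u,c → push 12,35. Stack: [12, 35]
BINARY_OP ^ → 12 ^ 35 = 47. Stack: [47]
STORE_FAST u → u=47. Stack: []
LOAD_FAST i → push 2. Stack: [2]
LOAD_CONST → push 1. Stack: [2, 1]
BINARY_OP + → 2 + 1 = 3. Stack: [3]
STORE_FAST i → i=3. Stack: []
LOAD_FAST i → push 3. Stack: [3]
LOAD_CONST → push 3. Stack: [3, 3]
COMPARE_OP bool(<) → 3 vs 3 = False. Stack: [False]
POP_JUMP_IF_FALSE → pop False; jump. Stack: []
LOAD_FAST u → push 47. Stack: [47]
RETURN_VALUE → return 47.

47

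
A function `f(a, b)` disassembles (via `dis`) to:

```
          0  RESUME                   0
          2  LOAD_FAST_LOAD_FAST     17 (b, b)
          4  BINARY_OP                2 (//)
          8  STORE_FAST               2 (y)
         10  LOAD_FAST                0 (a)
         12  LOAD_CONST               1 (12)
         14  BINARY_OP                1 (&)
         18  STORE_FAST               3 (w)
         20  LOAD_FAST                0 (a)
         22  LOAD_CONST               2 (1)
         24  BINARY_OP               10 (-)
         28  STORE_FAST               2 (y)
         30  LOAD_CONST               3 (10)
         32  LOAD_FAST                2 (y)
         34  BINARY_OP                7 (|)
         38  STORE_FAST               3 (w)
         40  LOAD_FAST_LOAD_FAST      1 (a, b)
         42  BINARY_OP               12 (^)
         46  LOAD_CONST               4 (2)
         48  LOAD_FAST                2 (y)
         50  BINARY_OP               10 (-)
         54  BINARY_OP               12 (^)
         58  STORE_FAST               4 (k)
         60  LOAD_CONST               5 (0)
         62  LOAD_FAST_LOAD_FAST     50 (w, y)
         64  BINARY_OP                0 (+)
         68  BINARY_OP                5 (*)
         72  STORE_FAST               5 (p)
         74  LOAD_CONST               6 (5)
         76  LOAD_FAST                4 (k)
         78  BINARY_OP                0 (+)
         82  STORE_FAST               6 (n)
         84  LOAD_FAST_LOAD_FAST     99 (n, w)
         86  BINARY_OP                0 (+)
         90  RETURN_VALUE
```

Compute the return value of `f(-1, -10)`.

16

LOAD_FAST_LOAD_FAST b,b → push -10,-10. Stack: [-10, -10]
BINARY_OP // → -10 // -10 = 1. Stack: [1]
STORE_FAST y → y=1. Stack: []
LOAD_FAST a → push -1. Stack: [-1]
LOAD_CONST → push 12. Stack: [-1, 12]
BINARY_OP & → -1 & 12 = 12. Stack: [12]
STORE_FAST w → w=12. Stack: []
LOAD_FAST a → push -1. Stack: [-1]
LOAD_CONST → push 1. Stack: [-1, 1]
BINARY_OP - → -1 - 1 = -2. Stack: [-2]
STORE_FAST y → y=-2. Stack: []
LOAD_CONST → push 10. Stack: [10]
LOAD_FAST y → push -2. Stack: [10, -2]
BINARY_OP | → 10 | -2 = -2. Stack: [-2]
STORE_FAST w → w=-2. Stack: []
LOAD_FAST_LOAD_FAST a,b → push -1,-10. Stack: [-1, -10]
BINARY_OP ^ → -1 ^ -10 = 9. Stack: [9]
LOAD_CONST → push 2. Stack: [9, 2]
LOAD_FAST y → push -2. Stack: [9, 2, -2]
BINARY_OP - → 2 - -2 = 4. Stack: [9, 4]
BINARY_OP ^ → 9 ^ 4 = 13. Stack: [13]
STORE_FAST k → k=13. Stack: []
LOAD_CONST → push 0. Stack: [0]
LOAD_FAST_LOAD_FAST w,y → push -2,-2. Stack: [0, -2, -2]
BINARY_OP + → -2 + -2 = -4. Stack: [0, -4]
BINARY_OP * → 0 * -4 = 0. Stack: [0]
STORE_FAST p → p=0. Stack: []
LOAD_CONST → push 5. Stack: [5]
LOAD_FAST k → push 13. Stack: [5, 13]
BINARY_OP + → 5 + 13 = 18. Stack: [18]
STORE_FAST n → n=18. Stack: []
LOAD_FAST_LOAD_FAST n,w → push 18,-2. Stack: [18, -2]
BINARY_OP + → 18 + -2 = 16. Stack: [16]
RETURN_VALUE → return 16.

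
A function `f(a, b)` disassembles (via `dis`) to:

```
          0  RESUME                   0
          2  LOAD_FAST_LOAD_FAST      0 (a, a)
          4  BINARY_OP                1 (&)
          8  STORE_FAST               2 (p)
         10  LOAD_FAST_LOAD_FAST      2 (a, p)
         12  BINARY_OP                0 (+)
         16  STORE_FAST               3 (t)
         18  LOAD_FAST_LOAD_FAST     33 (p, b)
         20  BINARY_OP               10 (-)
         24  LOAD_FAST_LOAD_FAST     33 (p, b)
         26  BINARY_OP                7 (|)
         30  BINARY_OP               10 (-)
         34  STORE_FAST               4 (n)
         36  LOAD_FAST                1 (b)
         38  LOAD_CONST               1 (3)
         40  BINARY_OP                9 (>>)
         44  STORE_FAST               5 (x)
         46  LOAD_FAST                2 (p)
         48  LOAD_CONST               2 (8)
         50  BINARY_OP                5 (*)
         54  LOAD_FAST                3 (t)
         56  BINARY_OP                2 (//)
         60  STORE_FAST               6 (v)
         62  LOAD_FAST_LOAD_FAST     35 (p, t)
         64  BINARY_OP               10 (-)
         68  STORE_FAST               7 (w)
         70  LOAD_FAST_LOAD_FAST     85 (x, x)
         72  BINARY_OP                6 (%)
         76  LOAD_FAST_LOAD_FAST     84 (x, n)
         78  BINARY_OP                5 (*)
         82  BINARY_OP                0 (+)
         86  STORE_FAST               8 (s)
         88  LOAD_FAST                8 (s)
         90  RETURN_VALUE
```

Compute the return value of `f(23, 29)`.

LOAD_FAST_LOAD_FAST a,a → push 23,23. Stack: [23, 23]
BINARY_OP & → 23 & 23 = 23. Stack: [23]
STORE_FAST p → p=23. Stack: []
LOAD_FAST_LOAD_FAST a,p → push 23,23. Stack: [23, 23]
BINARY_OP + → 23 + 23 = 46. Stack: [46]
STORE_FAST t → t=46. Stack: []
LOAD_FAST_LOAD_FAST p,b → push 23,29. Stack: [23, 29]
BINARY_OP - → 23 - 29 = -6. Stack: [-6]
LOAD_FAST_LOAD_FAST p,b → push 23,29. Stack: [-6, 23, 29]
BINARY_OP | → 23 | 29 = 31. Stack: [-6, 31]
BINARY_OP - → -6 - 31 = -37. Stack: [-37]
STORE_FAST n → n=-37. Stack: []
LOAD_FAST b → push 29. Stack: [29]
LOAD_CONST → push 3. Stack: [29, 3]
BINARY_OP >> → 29 >> 3 = 3. Stack: [3]
STORE_FAST x → x=3. Stack: []
LOAD_FAST p → push 23. Stack: [23]
LOAD_CONST → push 8. Stack: [23, 8]
BINARY_OP * → 23 * 8 = 184. Stack: [184]
LOAD_FAST t → push 46. Stack: [184, 46]
BINARY_OP // → 184 // 46 = 4. Stack: [4]
STORE_FAST v → v=4. Stack: []
LOAD_FAST_LOAD_FAST p,t → push 23,46. Stack: [23, 46]
BINARY_OP - → 23 - 46 = -23. Stack: [-23]
STORE_FAST w → w=-23. Stack: []
LOAD_FAST_LOAD_FAST x,x → push 3,3. Stack: [3, 3]
BINARY_OP % → 3 % 3 = 0. Stack: [0]
LOAD_FAST_LOAD_FAST x,n → push 3,-37. Stack: [0, 3, -37]
BINARY_OP * → 3 * -37 = -111. Stack: [0, -111]
BINARY_OP + → 0 + -111 = -111. Stack: [-111]
STORE_FAST s → s=-111. Stack: []
LOAD_FAST s → push -111. Stack: [-111]
RETURN_VALUE → return -111.

-111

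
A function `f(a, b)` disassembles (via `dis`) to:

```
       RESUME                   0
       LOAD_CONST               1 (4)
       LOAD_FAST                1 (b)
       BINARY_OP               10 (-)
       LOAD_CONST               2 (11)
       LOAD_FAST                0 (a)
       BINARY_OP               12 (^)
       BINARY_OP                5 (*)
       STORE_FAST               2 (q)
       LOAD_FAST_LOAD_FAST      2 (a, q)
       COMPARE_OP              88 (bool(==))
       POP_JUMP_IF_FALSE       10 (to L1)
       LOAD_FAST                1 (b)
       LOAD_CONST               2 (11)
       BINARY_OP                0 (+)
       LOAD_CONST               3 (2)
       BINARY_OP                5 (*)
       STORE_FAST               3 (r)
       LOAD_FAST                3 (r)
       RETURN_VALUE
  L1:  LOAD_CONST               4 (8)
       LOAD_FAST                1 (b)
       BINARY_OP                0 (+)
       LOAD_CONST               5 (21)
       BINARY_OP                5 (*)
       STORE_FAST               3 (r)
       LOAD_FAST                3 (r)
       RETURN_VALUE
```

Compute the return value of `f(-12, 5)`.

273

LOAD_CONST → push 4. Stack: [4]
LOAD_FAST b → push 5. Stack: [4, 5]
BINARY_OP - → 4 - 5 = -1. Stack: [-1]
LOAD_CONST → push 11. Stack: [-1, 11]
LOAD_FAST a → push -12. Stack: [-1, 11, -12]
BINARY_OP ^ → 11 ^ -12 = -1. Stack: [-1, -1]
BINARY_OP * → -1 * -1 = 1. Stack: [1]
STORE_FAST q → q=1. Stack: []
LOAD_FAST_LOAD_FAST a,q → push -12,1. Stack: [-12, 1]
COMPARE_OP bool(==) → -12 vs 1 = False. Stack: [False]
POP_JUMP_IF_FALSE → pop False; jump. Stack: []
LOAD_CONST → push 8. Stack: [8]
LOAD_FAST b → push 5. Stack: [8, 5]
BINARY_OP + → 8 + 5 = 13. Stack: [13]
LOAD_CONST → push 21. Stack: [13, 21]
BINARY_OP * → 13 * 21 = 273. Stack: [273]
STORE_FAST r → r=273. Stack: []
LOAD_FAST r → push 273. Stack: [273]
RETURN_VALUE → return 273.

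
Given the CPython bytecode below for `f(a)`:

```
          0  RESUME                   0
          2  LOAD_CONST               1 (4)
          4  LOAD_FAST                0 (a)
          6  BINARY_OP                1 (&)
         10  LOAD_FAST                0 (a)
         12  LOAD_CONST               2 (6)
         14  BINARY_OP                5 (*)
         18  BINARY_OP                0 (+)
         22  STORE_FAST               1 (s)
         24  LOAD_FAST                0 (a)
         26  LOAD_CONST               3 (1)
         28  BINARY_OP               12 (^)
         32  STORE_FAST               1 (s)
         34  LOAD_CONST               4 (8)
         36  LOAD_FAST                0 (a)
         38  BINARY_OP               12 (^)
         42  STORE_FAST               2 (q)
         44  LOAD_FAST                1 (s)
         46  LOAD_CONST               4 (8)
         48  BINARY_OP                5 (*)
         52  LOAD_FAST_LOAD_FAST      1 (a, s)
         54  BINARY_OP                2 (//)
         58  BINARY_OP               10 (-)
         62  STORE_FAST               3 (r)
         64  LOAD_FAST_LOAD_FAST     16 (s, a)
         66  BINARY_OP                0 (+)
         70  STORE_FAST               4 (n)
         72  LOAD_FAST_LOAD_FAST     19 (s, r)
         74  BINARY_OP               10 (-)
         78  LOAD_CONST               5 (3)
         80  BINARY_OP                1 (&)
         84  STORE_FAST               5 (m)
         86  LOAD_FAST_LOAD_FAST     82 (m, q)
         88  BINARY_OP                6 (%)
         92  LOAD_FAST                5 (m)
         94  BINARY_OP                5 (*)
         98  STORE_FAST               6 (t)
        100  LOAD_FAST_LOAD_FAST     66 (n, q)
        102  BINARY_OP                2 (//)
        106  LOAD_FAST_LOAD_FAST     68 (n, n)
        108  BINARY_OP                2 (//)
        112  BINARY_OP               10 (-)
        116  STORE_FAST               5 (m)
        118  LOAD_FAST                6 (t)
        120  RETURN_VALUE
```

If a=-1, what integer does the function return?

LOAD_CONST → push 4. Stack: [4]
LOAD_FAST a → push -1. Stack: [4, -1]
BINARY_OP & → 4 & -1 = 4. Stack: [4]
LOAD_FAST a → push -1. Stack: [4, -1]
LOAD_CONST → push 6. Stack: [4, -1, 6]
BINARY_OP * → -1 * 6 = -6. Stack: [4, -6]
BINARY_OP + → 4 + -6 = -2. Stack: [-2]
STORE_FAST s → s=-2. Stack: []
LOAD_FAST a → push -1. Stack: [-1]
LOAD_CONST → push 1. Stack: [-1, 1]
BINARY_OP ^ → -1 ^ 1 = -2. Stack: [-2]
STORE_FAST s → s=-2. Stack: []
LOAD_CONST → push 8. Stack: [8]
LOAD_FAST a → push -1. Stack: [8, -1]
BINARY_OP ^ → 8 ^ -1 = -9. Stack: [-9]
STORE_FAST q → q=-9. Stack: []
LOAD_FAST s → push -2. Stack: [-2]
LOAD_CONST → push 8. Stack: [-2, 8]
BINARY_OP * → -2 * 8 = -16. Stack: [-16]
LOAD_FAST_LOAD_FAST a,s → push -1,-2. Stack: [-16, -1, -2]
BINARY_OP // → -1 // -2 = 0. Stack: [-16, 0]
BINARY_OP - → -16 - 0 = -16. Stack: [-16]
STORE_FAST r → r=-16. Stack: []
LOAD_FAST_LOAD_FAST s,a → push -2,-1. Stack: [-2, -1]
BINARY_OP + → -2 + -1 = -3. Stack: [-3]
STORE_FAST n → n=-3. Stack: []
LOAD_FAST_LOAD_FAST s,r → push -2,-16. Stack: [-2, -16]
BINARY_OP - → -2 - -16 = 14. Stack: [14]
LOAD_CONST → push 3. Stack: [14, 3]
BINARY_OP & → 14 & 3 = 2. Stack: [2]
STORE_FAST m → m=2. Stack: []
LOAD_FAST_LOAD_FAST m,q → push 2,-9. Stack: [2, -9]
BINARY_OP % → 2 % -9 = -7. Stack: [-7]
LOAD_FAST m → push 2. Stack: [-7, 2]
BINARY_OP * → -7 * 2 = -14. Stack: [-14]
STORE_FAST t → t=-14. Stack: []
LOAD_FAST_LOAD_FAST n,q → push -3,-9. Stack: [-3, -9]
BINARY_OP // → -3 // -9 = 0. Stack: [0]
LOAD_FAST_LOAD_FAST n,n → push -3,-3. Stack: [0, -3, -3]
BINARY_OP // → -3 // -3 = 1. Stack: [0, 1]
BINARY_OP - → 0 - 1 = -1. Stack: [-1]
STORE_FAST m → m=-1. Stack: []
LOAD_FAST t → push -14. Stack: [-14]
RETURN_VALUE → return -14.

-14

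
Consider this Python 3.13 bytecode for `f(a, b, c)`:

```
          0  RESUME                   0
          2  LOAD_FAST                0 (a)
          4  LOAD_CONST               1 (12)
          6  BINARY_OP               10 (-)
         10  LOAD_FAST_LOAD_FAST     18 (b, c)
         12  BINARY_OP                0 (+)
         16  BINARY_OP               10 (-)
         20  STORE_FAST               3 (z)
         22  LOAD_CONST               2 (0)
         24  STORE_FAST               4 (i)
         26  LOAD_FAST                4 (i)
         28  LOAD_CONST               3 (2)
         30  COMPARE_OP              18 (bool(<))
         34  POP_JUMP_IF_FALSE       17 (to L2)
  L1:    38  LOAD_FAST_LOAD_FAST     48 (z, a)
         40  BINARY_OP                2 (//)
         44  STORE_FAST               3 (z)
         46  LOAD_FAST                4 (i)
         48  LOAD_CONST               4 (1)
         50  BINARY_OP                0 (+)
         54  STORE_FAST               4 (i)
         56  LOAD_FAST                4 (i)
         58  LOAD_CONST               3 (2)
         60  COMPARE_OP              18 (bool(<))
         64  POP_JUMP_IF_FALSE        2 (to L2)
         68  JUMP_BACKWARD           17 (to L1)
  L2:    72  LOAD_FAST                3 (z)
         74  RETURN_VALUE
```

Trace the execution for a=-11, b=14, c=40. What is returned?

-1

LOAD_FAST a → push -11. Stack: [-11]
LOAD_CONST → push 12. Stack: [-11, 12]
BINARY_OP - → -11 - 12 = -23. Stack: [-23]
LOAD_FAST_LOAD_FAST b,c → push 14,40. Stack: [-23, 14, 40]
BINARY_OP + → 14 + 40 = 54. Stack: [-23, 54]
BINARY_OP - → -23 - 54 = -77. Stack: [-77]
STORE_FAST z → z=-77. Stack: []
LOAD_CONST → push 0. Stack: [0]
STORE_FAST i → i=0. Stack: []
LOAD_FAST i → push 0. Stack: [0]
LOAD_CONST → push 2. Stack: [0, 2]
COMPARE_OP bool(<) → 0 vs 2 = True. Stack: [True]
POP_JUMP_IF_FALSE → pop True; no jump. Stack: []
LOAD_FAST_LOAD_FAST z,a → push -77,-11. Stack: [-77, -11]
BINARY_OP // → -77 // -11 = 7. Stack: [7]
STORE_FAST z → z=7. Stack: []
LOAD_FAST i → push 0. Stack: [0]
LOAD_CONST → push 1. Stack: [0, 1]
BINARY_OP + → 0 + 1 = 1. Stack: [1]
STORE_FAST i → i=1. Stack: []
LOAD_FAST i → push 1. Stack: [1]
LOAD_CONST → push 2. Stack: [1, 2]
COMPARE_OP bool(<) → 1 vs 2 = True. Stack: [True]
POP_JUMP_IF_FALSE → pop True; no jump. Stack: []
LOAD_FAST_LOAD_FAST z,a → push 7,-11. Stack: [7, -11]
BINARY_OP // → 7 // -11 = -1. Stack: [-1]
STORE_FAST z → z=-1. Stack: []
LOAD_FAST i → push 1. Stack: [1]
LOAD_CONST → push 1. Stack: [1, 1]
BINARY_OP + → 1 + 1 = 2. Stack: [2]
STORE_FAST i → i=2. Stack: []
LOAD_FAST i → push 2. Stack: [2]
LOAD_CONST → push 2. Stack: [2, 2]
COMPARE_OP bool(<) → 2 vs 2 = False. Stack: [False]
POP_JUMP_IF_FALSE → pop False; jump. Stack: []
LOAD_FAST z → push -1. Stack: [-1]
RETURN_VALUE → return -1.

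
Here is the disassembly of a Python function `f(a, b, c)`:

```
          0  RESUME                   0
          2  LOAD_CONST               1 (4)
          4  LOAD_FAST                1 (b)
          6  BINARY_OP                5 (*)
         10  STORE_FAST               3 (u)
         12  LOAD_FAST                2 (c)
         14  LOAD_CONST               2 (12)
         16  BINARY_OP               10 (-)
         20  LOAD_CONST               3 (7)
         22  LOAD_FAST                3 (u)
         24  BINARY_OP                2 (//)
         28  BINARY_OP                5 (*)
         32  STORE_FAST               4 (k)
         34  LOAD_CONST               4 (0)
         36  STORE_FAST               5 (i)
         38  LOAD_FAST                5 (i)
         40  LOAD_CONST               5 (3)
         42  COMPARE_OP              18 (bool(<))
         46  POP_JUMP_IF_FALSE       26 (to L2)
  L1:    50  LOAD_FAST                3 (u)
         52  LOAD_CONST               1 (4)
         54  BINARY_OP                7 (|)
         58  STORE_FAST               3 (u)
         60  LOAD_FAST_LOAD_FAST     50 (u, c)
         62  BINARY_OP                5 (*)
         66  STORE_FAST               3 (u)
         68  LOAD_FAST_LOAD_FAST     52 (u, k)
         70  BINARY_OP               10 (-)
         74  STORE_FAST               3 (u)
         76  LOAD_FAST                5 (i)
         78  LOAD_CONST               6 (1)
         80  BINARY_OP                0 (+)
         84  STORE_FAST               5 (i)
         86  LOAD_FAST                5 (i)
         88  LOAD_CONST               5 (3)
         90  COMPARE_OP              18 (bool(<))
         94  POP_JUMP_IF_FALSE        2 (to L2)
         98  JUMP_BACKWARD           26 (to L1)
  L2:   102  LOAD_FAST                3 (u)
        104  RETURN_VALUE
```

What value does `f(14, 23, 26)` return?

LOAD_CONST → push 4
LOAD_FAST b → push 23
BINARY_OP * → 4 * 23 = 92
STORE_FAST u → u=92
LOAD_FAST c → push 26
LOAD_CONST → push 12
BINARY_OP - → 26 - 12 = 14
LOAD_CONST → push 7
LOAD_FAST u → push 92
BINARY_OP // → 7 // 92 = 0
BINARY_OP * → 14 * 0 = 0
STORE_FAST k → k=0
LOAD_CONST → push 0
STORE_FAST i → i=0
LOAD_FAST i → push 0
LOAD_CONST → push 3
COMPARE_OP bool(<) → 0 vs 3 = True
POP_JUMP_IF_FALSE → pop True; no jump
LOAD_FAST u → push 92
LOAD_CONST → push 4
BINARY_OP | → 92 | 4 = 92
STORE_FAST u → u=92
LOAD_FAST_LOAD_FAST u,c → push 92,26
BINARY_OP * → 92 * 26 = 2392
STORE_FAST u → u=2392
LOAD_FAST_LOAD_FAST u,k → push 2392,0
BINARY_OP - → 2392 - 0 = 2392
STORE_FAST u → u=2392
LOAD_FAST i → push 0
LOAD_CONST → push 1
BINARY_OP + → 0 + 1 = 1
STORE_FAST i → i=1
LOAD_FAST i → push 1
LOAD_CONST → push 3
COMPARE_OP bool(<) → 1 vs 3 = True
POP_JUMP_IF_FALSE → pop True; no jump
LOAD_FAST u → push 2392
LOAD_CONST → push 4
BINARY_OP | → 2392 | 4 = 2396
STORE_FAST u → u=2396
LOAD_FAST_LOAD_FAST u,c → push 2396,26
BINARY_OP * → 2396 * 26 = 62296
STORE_FAST u → u=62296
LOAD_FAST_LOAD_FAST u,k → push 62296,0
BINARY_OP - → 62296 - 0 = 62296
STORE_FAST u → u=62296
LOAD_FAST i → push 1
LOAD_CONST → push 1
BINARY_OP + → 1 + 1 = 2
STORE_FAST i → i=2
LOAD_FAST i → push 2
LOAD_CONST → push 3
COMPARE_OP bool(<) → 2 vs 3 = True
POP_JUMP_IF_FALSE → pop True; no jump
LOAD_FAST u → push 62296
LOAD_CONST → push 4
BINARY_OP | → 62296 | 4 = 62300
STORE_FAST u → u=62300
LOAD_FAST_LOAD_FAST u,c → push 62300,26
BINARY_OP * → 62300 * 26 = 1619800
STORE_FAST u → u=1619800
LOAD_FAST_LOAD_FAST u,k → push 1619800,0
BINARY_OP - → 1619800 - 0 = 1619800
STORE_FAST u → u=1619800
LOAD_FAST i → push 2
LOAD_CONST → push 1
BINARY_OP + → 2 + 1 = 3
STORE_FAST i → i=3
LOAD_FAST i → push 3
LOAD_CONST → push 3
COMPARE_OP bool(<) → 3 vs 3 = False
POP_JUMP_IF_FALSE → pop False; jump
LOAD_FAST u → push 1619800
RETURN_VALUE → return 1619800.

1619800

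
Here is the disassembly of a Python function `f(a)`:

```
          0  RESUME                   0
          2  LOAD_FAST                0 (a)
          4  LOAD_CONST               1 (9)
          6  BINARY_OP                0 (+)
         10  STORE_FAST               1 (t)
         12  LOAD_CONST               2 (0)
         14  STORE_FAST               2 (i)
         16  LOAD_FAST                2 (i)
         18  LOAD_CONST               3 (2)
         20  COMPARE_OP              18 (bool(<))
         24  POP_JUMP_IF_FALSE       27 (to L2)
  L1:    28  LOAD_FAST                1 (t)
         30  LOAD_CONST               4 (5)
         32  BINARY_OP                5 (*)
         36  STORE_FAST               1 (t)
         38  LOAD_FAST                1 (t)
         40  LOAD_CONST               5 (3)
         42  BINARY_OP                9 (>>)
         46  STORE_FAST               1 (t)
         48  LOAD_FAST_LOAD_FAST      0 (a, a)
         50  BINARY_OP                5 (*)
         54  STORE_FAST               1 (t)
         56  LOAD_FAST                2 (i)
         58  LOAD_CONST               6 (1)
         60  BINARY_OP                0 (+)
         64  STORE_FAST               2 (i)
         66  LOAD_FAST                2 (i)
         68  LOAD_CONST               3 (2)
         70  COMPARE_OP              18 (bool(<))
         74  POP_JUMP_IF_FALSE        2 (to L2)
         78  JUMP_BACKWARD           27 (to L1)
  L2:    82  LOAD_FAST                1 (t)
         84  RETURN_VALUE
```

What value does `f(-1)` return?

1

LOAD_FAST a → push -1. Stack: [-1]
LOAD_CONST → push 9. Stack: [-1, 9]
BINARY_OP + → -1 + 9 = 8. Stack: [8]
STORE_FAST t → t=8. Stack: []
LOAD_CONST → push 0. Stack: [0]
STORE_FAST i → i=0. Stack: []
LOAD_FAST i → push 0. Stack: [0]
LOAD_CONST → push 2. Stack: [0, 2]
COMPARE_OP bool(<) → 0 vs 2 = True. Stack: [True]
POP_JUMP_IF_FALSE → pop True; no jump. Stack: []
LOAD_FAST t → push 8. Stack: [8]
LOAD_CONST → push 5. Stack: [8, 5]
BINARY_OP * → 8 * 5 = 40. Stack: [40]
STORE_FAST t → t=40. Stack: []
LOAD_FAST t → push 40. Stack: [40]
LOAD_CONST → push 3. Stack: [40, 3]
BINARY_OP >> → 40 >> 3 = 5. Stack: [5]
STORE_FAST t → t=5. Stack: []
LOAD_FAST_LOAD_FAST a,a → push -1,-1. Stack: [-1, -1]
BINARY_OP * → -1 * -1 = 1. Stack: [1]
STORE_FAST t → t=1. Stack: []
LOAD_FAST i → push 0. Stack: [0]
LOAD_CONST → push 1. Stack: [0, 1]
BINARY_OP + → 0 + 1 = 1. Stack: [1]
STORE_FAST i → i=1. Stack: []
LOAD_FAST i → push 1. Stack: [1]
LOAD_CONST → push 2. Stack: [1, 2]
COMPARE_OP bool(<) → 1 vs 2 = True. Stack: [True]
POP_JUMP_IF_FALSE → pop True; no jump. Stack: []
LOAD_FAST t → push 1. Stack: [1]
LOAD_CONST → push 5. Stack: [1, 5]
BINARY_OP * → 1 * 5 = 5. Stack: [5]
STORE_FAST t → t=5. Stack: []
LOAD_FAST t → push 5. Stack: [5]
LOAD_CONST → push 3. Stack: [5, 3]
BINARY_OP >> → 5 >> 3 = 0. Stack: [0]
STORE_FAST t → t=0. Stack: []
LOAD_FAST_LOAD_FAST a,a → push -1,-1. Stack: [-1, -1]
BINARY_OP * → -1 * -1 = 1. Stack: [1]
STORE_FAST t → t=1. Stack: []
LOAD_FAST i → push 1. Stack: [1]
LOAD_CONST → push 1. Stack: [1, 1]
BINARY_OP + → 1 + 1 = 2. Stack: [2]
STORE_FAST i → i=2. Stack: []
LOAD_FAST i → push 2. Stack: [2]
LOAD_CONST → push 2. Stack: [2, 2]
COMPARE_OP bool(<) → 2 vs 2 = False. Stack: [False]
POP_JUMP_IF_FALSE → pop False; jump. Stack: []
LOAD_FAST t → push 1. Stack: [1]
RETURN_VALUE → return 1.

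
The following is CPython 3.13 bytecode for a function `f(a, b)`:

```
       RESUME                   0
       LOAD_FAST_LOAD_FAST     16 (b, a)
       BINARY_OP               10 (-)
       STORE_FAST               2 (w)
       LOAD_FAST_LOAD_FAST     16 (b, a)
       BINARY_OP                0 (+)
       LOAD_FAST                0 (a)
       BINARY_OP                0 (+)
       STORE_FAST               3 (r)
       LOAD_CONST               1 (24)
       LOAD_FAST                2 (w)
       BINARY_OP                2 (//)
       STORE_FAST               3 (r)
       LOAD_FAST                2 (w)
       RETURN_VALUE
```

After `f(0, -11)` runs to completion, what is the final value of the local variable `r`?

-3

LOAD_FAST_LOAD_FAST b,a → push -11,0. Stack: [-11, 0]
BINARY_OP - → -11 - 0 = -11. Stack: [-11]
STORE_FAST w → w=-11. Stack: []
LOAD_FAST_LOAD_FAST b,a → push -11,0. Stack: [-11, 0]
BINARY_OP + → -11 + 0 = -11. Stack: [-11]
LOAD_FAST a → push 0. Stack: [-11, 0]
BINARY_OP + → -11 + 0 = -11. Stack: [-11]
STORE_FAST r → r=-11. Stack: []
LOAD_CONST → push 24. Stack: [24]
LOAD_FAST w → push -11. Stack: [24, -11]
BINARY_OP // → 24 // -11 = -3. Stack: [-3]
STORE_FAST r → r=-3. Stack: []
LOAD_FAST w → push -11. Stack: [-11]
RETURN_VALUE → return -11.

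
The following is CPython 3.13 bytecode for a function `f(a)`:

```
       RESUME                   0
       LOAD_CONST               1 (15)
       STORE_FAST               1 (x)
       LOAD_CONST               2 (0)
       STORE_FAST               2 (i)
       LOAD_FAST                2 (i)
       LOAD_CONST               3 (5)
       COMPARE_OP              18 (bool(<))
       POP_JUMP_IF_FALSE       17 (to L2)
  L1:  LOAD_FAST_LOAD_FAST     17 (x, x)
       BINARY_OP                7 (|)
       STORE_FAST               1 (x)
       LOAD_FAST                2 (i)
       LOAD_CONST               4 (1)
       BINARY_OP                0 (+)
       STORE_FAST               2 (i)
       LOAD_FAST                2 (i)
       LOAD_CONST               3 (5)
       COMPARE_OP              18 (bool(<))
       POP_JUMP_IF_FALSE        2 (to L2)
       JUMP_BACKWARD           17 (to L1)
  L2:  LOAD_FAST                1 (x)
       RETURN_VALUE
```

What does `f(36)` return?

LOAD_CONST → push 15. Stack: [15]
STORE_FAST x → x=15. Stack: []
LOAD_CONST → push 0. Stack: [0]
STORE_FAST i → i=0. Stack: []
LOAD_FAST i → push 0. Stack: [0]
LOAD_CONST → push 5. Stack: [0, 5]
COMPARE_OP bool(<) → 0 vs 5 = True. Stack: [True]
POP_JUMP_IF_FALSE → pop True; no jump. Stack: []
LOAD_FAST_LOAD_FAST x,x → push 15,15. Stack: [15, 15]
BINARY_OP | → 15 | 15 = 15. Stack: [15]
STORE_FAST x → x=15. Stack: []
LOAD_FAST i → push 0. Stack: [0]
LOAD_CONST → push 1. Stack: [0, 1]
BINARY_OP + → 0 + 1 = 1. Stack: [1]
STORE_FAST i → i=1. Stack: []
LOAD_FAST i → push 1. Stack: [1]
LOAD_CONST → push 5. Stack: [1, 5]
COMPARE_OP bool(<) → 1 vs 5 = True. Stack: [True]
POP_JUMP_IF_FALSE → pop True; no jump. Stack: []
LOAD_FAST_LOAD_FAST x,x → push 15,15. Stack: [15, 15]
BINARY_OP | → 15 | 15 = 15. Stack: [15]
STORE_FAST x → x=15. Stack: []
LOAD_FAST i → push 1. Stack: [1]
LOAD_CONST → push 1. Stack: [1, 1]
BINARY_OP + → 1 + 1 = 2. Stack: [2]
STORE_FAST i → i=2. Stack: []
LOAD_FAST i → push 2. Stack: [2]
LOAD_CONST → push 5. Stack: [2, 5]
COMPARE_OP bool(<) → 2 vs 5 = True. Stack: [True]
POP_JUMP_IF_FALSE → pop True; no jump. Stack: []
LOAD_FAST_LOAD_FAST x,x → push 15,15. Stack: [15, 15]
BINARY_OP | → 15 | 15 = 15. Stack: [15]
STORE_FAST x → x=15. Stack: []
LOAD_FAST i → push 2. Stack: [2]
LOAD_CONST → push 1. Stack: [2, 1]
BINARY_OP + → 2 + 1 = 3. Stack: [3]
STORE_FAST i → i=3. Stack: []
LOAD_FAST i → push 3. Stack: [3]
LOAD_CONST → push 5. Stack: [3, 5]
COMPARE_OP bool(<) → 3 vs 5 = True. Stack: [True]
POP_JUMP_IF_FALSE → pop True; no jump. Stack: []
LOAD_FAST_LOAD_FAST x,x → push 15,15. Stack: [15, 15]
BINARY_OP | → 15 | 15 = 15. Stack: [15]
STORE_FAST x → x=15. Stack: []
LOAD_FAST i → push 3. Stack: [3]
LOAD_CONST → push 1. Stack: [3, 1]
BINARY_OP + → 3 + 1 = 4. Stack: [4]
STORE_FAST i → i=4. Stack: []
LOAD_FAST i → push 4. Stack: [4]
LOAD_CONST → push 5. Stack: [4, 5]
COMPARE_OP bool(<) → 4 vs 5 = True. Stack: [True]
POP_JUMP_IF_FALSE → pop True; no jump. Stack: []
LOAD_FAST_LOAD_FAST x,x → push 15,15. Stack: [15, 15]
BINARY_OP | → 15 | 15 = 15. Stack: [15]
STORE_FAST x → x=15. Stack: []
LOAD_FAST i → push 4. Stack: [4]
LOAD_CONST → push 1. Stack: [4, 1]
BINARY_OP + → 4 + 1 = 5. Stack: [5]
STORE_FAST i → i=5. Stack: []
LOAD_FAST i → push 5. Stack: [5]
LOAD_CONST → push 5. Stack: [5, 5]
COMPARE_OP bool(<) → 5 vs 5 = False. Stack: [False]
POP_JUMP_IF_FALSE → pop False; jump. Stack: []
LOAD_FAST x → push 15. Stack: [15]
RETURN_VALUE → return 15.

15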